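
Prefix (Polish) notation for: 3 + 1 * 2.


'*' binds tighter: tree is (+ 3 (* 1 2))
Prefix: + 3 * 1 2


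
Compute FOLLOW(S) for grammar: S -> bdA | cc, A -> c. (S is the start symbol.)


$ ∈ FOLLOW(S). For each A -> αBβ: add FIRST(β)\{ε} to FOLLOW(B); if β nullable, add FOLLOW(A).
FOLLOW(S) = {$}


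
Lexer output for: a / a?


Scan left to right, longest-match per lexeme
Tokens: ID(a), OP(/), ID(a)


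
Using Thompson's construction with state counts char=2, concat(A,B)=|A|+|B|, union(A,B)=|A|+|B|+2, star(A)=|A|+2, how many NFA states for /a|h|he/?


Syntax tree has 4 char leaf(s), 2 union(s), 0 star(s)
chars contribute 4×2 = 8; each union adds +2; each star adds +2
Total: 8 + 4 + 0 = 12 states


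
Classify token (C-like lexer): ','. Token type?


Pattern: delimiter/punctuation
Type: PUNCTUATION


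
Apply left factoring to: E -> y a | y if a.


Common prefix: 'y'
Factored: E -> y E', E' -> a | if a


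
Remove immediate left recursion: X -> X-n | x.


Left-recursive alternatives: X-n; non-recursive: x
Introduce X': X -> xX', X' -> -nX' | ε


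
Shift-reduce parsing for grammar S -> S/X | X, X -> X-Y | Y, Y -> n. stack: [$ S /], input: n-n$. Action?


no handle ('S/' is not any RHS); shift 'n'
Action: shift


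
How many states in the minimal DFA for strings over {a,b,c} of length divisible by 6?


Track length mod 6: states 0..5, accept at 0
Minimal DFA: 6 states


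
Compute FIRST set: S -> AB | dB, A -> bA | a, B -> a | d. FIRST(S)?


Per alternative of S: FIRST(AB) = {a, b}; FIRST(dB) = {d}
FIRST(S) = {a, b, d}


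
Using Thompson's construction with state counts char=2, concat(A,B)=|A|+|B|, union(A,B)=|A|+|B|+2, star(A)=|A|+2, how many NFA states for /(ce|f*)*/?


Syntax tree has 3 char leaf(s), 1 union(s), 2 star(s)
chars contribute 3×2 = 6; each union adds +2; each star adds +2
Total: 6 + 2 + 4 = 12 states


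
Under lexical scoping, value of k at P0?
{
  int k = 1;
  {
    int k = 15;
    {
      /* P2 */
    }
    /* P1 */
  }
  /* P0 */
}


k declared in the same block as P0
k = 1


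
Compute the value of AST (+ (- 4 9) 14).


Evaluate inner: (- 4 9) = -5
Evaluate root: (+ -5 14) = 9
Result: 9


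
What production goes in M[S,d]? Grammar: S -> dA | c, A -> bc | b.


For [S, d]: 'd' ∈ FIRST(dA)
Entry: S -> dA


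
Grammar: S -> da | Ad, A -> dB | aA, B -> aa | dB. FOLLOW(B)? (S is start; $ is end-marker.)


$ ∈ FOLLOW(S). For each A -> αBβ: add FIRST(β)\{ε} to FOLLOW(B); if β nullable, add FOLLOW(A).
FOLLOW(B) = {d}


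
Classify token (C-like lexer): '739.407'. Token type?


Pattern: digits with a decimal point
Type: FLOAT_LITERAL


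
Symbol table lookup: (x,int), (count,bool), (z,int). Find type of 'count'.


Lookup 'count' → type bool


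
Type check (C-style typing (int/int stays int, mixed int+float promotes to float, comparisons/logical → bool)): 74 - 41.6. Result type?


Operand types: int - float
Rule: mixed int/float promotes to float; int/int stays int
Result type: float


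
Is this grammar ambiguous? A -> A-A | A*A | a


'a-a*a' has two parse trees (no precedence encoded between - and *)
Ambiguous


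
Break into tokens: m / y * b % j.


Scan left to right, longest-match per lexeme
Tokens: ID(m), OP(/), ID(y), OP(*), ID(b), OP(%), ID(j)


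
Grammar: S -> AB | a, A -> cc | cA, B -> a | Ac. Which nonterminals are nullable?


A nonterminal is nullable iff some alternative derives ε (directly, or every symbol in it is nullable)
Nullable: {}


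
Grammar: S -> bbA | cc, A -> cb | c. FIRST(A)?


Per alternative of A: FIRST(cb) = {c}; FIRST(c) = {c}
FIRST(A) = {c}


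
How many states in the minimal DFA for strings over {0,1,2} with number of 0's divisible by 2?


Track (count of 0) mod 2: states 0..1, accept at 0
Minimal DFA: 2 states


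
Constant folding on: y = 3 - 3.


3 - 3 = 0 at compile time
Optimized: y = 0


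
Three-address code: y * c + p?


Break into single-operator statements:
t1 = y * c
t2 = t1 + p


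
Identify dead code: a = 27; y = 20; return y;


a is assigned but never read
Dead: 'a = 27'


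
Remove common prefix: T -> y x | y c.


Common prefix: 'y'
Factored: T -> y T', T' -> x | c


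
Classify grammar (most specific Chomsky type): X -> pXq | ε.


Single nonterminal LHS, but p^n q^n is not regular
Classification: Type 2 (Context-Free)


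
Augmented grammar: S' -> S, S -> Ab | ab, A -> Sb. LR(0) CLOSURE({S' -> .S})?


Start: S' -> .S
For each item with dot before a nonterminal B, add B -> .γ for every B-production
Closure: [S' -> .S, S -> .Ab, S -> .ab, A -> .Sb]


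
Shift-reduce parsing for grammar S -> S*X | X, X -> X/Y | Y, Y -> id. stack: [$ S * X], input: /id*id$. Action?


'/' can extend X; shift to build X -> X/Y
Action: shift


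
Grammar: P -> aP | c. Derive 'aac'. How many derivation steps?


Derivation: P => aP => aaP => aac
Steps: 3


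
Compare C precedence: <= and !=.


'<=' is relational (level 7); '!=' is equality (level 6)
Higher level binds tighter
'<=' has higher precedence than '!='


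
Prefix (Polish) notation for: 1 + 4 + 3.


left-to-right (same/higher precedence on left): tree is (+ (+ 1 4) 3)
Prefix: + + 1 4 3


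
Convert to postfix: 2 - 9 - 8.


Left to right (same or higher precedence on left)
Postfix: 2 9 - 8 -


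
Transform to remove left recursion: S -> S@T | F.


Left-recursive alternatives: S@T; non-recursive: F
Introduce S': S -> FS', S' -> @TS' | ε


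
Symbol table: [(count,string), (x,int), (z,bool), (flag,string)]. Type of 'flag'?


Lookup 'flag' → type string


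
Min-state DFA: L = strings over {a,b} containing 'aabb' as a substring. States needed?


KMP-style automaton: 4 progress states + 1 absorbing accept = 5
Minimal DFA: 5 states


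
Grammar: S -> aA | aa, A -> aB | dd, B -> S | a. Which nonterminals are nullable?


A nonterminal is nullable iff some alternative derives ε (directly, or every symbol in it is nullable)
Nullable: {}


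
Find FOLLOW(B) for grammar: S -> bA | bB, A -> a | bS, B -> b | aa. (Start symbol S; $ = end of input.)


$ ∈ FOLLOW(S). For each A -> αBβ: add FIRST(β)\{ε} to FOLLOW(B); if β nullable, add FOLLOW(A).
FOLLOW(B) = {$}


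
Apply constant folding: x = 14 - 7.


14 - 7 = 7 at compile time
Optimized: x = 7


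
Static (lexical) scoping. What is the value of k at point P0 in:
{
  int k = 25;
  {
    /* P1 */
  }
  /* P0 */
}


k declared in the same block as P0
k = 25


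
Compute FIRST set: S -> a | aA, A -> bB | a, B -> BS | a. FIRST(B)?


Per alternative of B: FIRST(BS) = {a}; FIRST(a) = {a}
FIRST(B) = {a}


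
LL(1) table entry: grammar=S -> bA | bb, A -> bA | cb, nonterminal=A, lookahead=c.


For [A, c]: 'c' ∈ FIRST(cb)
Entry: A -> cb


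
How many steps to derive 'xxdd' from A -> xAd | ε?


Derivation: A => xAd => xxAdd => xxdd
Steps: 3


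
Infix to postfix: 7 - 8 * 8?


* has higher precedence, evaluate 8*8 first
Postfix: 7 8 8 * -


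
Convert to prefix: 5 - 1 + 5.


left-to-right (same/higher precedence on left): tree is (+ (- 5 1) 5)
Prefix: + - 5 1 5


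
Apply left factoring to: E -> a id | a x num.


Common prefix: 'a'
Factored: E -> a E', E' -> id | x num


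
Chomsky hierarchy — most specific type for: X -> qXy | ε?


Single nonterminal LHS, but q^n y^n is not regular
Classification: Type 2 (Context-Free)


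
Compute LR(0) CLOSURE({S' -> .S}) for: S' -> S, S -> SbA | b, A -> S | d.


Start: S' -> .S
For each item with dot before a nonterminal B, add B -> .γ for every B-production
Closure: [S' -> .S, S -> .SbA, S -> .b]


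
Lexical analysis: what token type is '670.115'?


Pattern: digits with a decimal point
Type: FLOAT_LITERAL


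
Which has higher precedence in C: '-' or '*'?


'*' is multiplicative (level 10); '-' is additive (level 9)
Higher level binds tighter
'*' has higher precedence than '-'


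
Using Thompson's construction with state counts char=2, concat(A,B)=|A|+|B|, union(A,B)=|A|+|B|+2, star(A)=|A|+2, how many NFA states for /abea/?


Syntax tree has 4 char leaf(s), 0 union(s), 0 star(s)
chars contribute 4×2 = 8; each union adds +2; each star adds +2
Total: 8 + 0 + 0 = 8 states


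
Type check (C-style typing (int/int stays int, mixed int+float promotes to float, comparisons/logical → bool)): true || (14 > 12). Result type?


Operand types: bool || bool
Rule: logical operators take bool operands and yield bool
Result type: bool


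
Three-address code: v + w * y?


Break into single-operator statements:
t1 = w * y
t2 = v + t1


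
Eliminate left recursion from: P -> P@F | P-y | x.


Left-recursive alternatives: P@F, P-y; non-recursive: x
Introduce P': P -> xP', P' -> @FP' | -yP' | ε


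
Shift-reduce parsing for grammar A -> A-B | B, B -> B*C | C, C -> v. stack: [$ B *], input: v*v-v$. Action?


no handle; shift 'v'
Action: shift


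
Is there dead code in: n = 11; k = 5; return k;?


n is assigned but never read
Dead: 'n = 11'


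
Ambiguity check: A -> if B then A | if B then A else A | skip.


dangling else: 'if B then if B then skip else skip' parses two ways
Ambiguous


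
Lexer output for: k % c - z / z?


Scan left to right, longest-match per lexeme
Tokens: ID(k), OP(%), ID(c), OP(-), ID(z), OP(/), ID(z)


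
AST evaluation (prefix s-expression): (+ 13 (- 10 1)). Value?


Evaluate inner: (- 10 1) = 9
Evaluate root: (+ 13 9) = 22
Result: 22


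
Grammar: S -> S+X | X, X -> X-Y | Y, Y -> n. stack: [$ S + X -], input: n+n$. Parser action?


no handle; shift 'n'
Action: shift


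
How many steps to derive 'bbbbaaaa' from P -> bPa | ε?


Derivation: P => bPa => bbPaa => bbbPaaa => bbbbPaaaa => bbbbaaaa
Steps: 5


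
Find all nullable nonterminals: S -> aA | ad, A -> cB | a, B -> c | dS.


A nonterminal is nullable iff some alternative derives ε (directly, or every symbol in it is nullable)
Nullable: {}


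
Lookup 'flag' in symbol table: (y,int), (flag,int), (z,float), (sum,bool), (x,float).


Lookup 'flag' → type int


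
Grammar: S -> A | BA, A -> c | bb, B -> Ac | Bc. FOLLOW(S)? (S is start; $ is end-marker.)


$ ∈ FOLLOW(S). For each A -> αBβ: add FIRST(β)\{ε} to FOLLOW(B); if β nullable, add FOLLOW(A).
FOLLOW(S) = {$}


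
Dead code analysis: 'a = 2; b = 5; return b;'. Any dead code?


a is assigned but never read
Dead: 'a = 2'


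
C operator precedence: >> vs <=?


'>>' is shift (level 8); '<=' is relational (level 7)
Higher level binds tighter
'>>' has higher precedence than '<='


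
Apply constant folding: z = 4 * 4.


4 * 4 = 16 at compile time
Optimized: z = 16


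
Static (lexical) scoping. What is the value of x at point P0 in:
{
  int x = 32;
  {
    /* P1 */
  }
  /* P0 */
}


x declared in the same block as P0
x = 32


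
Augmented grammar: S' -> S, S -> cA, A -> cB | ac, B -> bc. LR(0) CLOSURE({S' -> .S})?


Start: S' -> .S
For each item with dot before a nonterminal B, add B -> .γ for every B-production
Closure: [S' -> .S, S -> .cA]


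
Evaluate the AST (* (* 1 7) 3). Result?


Evaluate inner: (* 1 7) = 7
Evaluate root: (* 7 3) = 21
Result: 21


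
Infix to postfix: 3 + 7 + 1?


Left to right (same or higher precedence on left)
Postfix: 3 7 + 1 +


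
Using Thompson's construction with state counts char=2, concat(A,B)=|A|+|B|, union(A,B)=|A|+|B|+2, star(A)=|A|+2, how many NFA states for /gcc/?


Syntax tree has 3 char leaf(s), 0 union(s), 0 star(s)
chars contribute 3×2 = 6; each union adds +2; each star adds +2
Total: 6 + 0 + 0 = 6 states


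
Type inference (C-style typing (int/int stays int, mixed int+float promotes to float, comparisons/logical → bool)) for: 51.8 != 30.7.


Operand types: float != float
Rule: comparison yields bool
Result type: bool


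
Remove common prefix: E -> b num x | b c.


Common prefix: 'b'
Factored: E -> b E', E' -> num x | c


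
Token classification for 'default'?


Pattern: reserved word
Type: KEYWORD


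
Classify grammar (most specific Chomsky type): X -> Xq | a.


Left-linear: every RHS is a terminal or one nonterminal followed by a terminal
Classification: Type 3 (Regular)


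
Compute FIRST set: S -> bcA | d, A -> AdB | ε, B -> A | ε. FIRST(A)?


Per alternative of A: FIRST(AdB) = {d}; FIRST(ε) = {ε}
FIRST(A) = {d, ε}


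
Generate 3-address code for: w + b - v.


Break into single-operator statements:
t1 = w + b
t2 = t1 - v


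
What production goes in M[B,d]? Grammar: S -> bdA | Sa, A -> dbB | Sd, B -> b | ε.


For [B, d]: ε is nullable and 'd' ∈ FOLLOW(B)
Entry: B -> ε


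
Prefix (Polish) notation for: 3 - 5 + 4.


left-to-right (same/higher precedence on left): tree is (+ (- 3 5) 4)
Prefix: + - 3 5 4


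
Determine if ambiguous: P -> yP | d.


right-linear, alternatives start with distinct terminals 'y' vs 'd': unique leftmost derivation
Unambiguous


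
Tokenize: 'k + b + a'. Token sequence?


Scan left to right, longest-match per lexeme
Tokens: ID(k), OP(+), ID(b), OP(+), ID(a)


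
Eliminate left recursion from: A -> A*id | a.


Left-recursive alternatives: A*id; non-recursive: a
Introduce A': A -> aA', A' -> *idA' | ε


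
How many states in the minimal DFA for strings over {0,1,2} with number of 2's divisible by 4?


Track (count of 2) mod 4: states 0..3, accept at 0
Minimal DFA: 4 states


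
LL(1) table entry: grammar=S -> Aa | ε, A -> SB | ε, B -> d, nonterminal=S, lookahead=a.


For [S, a]: 'a' ∈ FIRST(Aa)
Entry: S -> Aa


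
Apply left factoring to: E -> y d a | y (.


Common prefix: 'y'
Factored: E -> y E', E' -> d a | (


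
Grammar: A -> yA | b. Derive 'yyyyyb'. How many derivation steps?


Derivation: A => yA => yyA => yyyA => yyyyA => yyyyyA => yyyyyb
Steps: 6


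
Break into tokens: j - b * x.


Scan left to right, longest-match per lexeme
Tokens: ID(j), OP(-), ID(b), OP(*), ID(x)


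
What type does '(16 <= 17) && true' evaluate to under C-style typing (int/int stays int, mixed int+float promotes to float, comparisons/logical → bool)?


Operand types: bool && bool
Rule: logical operators take bool operands and yield bool
Result type: bool


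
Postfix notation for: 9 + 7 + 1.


Left to right (same or higher precedence on left)
Postfix: 9 7 + 1 +


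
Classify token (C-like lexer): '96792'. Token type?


Pattern: digits only
Type: INTEGER_LITERAL


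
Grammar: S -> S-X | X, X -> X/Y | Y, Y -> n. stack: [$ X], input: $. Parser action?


lookahead ∉ {/} so X won't extend; reduce S -> X
Action: reduce (S -> X)


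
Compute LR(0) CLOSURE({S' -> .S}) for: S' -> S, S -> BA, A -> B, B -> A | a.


Start: S' -> .S
For each item with dot before a nonterminal B, add B -> .γ for every B-production
Closure: [S' -> .S, S -> .BA, B -> .A, B -> .a, A -> .B]


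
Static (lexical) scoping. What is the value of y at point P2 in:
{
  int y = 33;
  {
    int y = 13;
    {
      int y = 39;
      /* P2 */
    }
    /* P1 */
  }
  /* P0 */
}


y declared in the same block as P2
y = 39


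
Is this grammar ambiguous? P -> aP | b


right-linear, alternatives start with distinct terminals 'a' vs 'b': unique leftmost derivation
Unambiguous


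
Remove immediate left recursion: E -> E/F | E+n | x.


Left-recursive alternatives: E/F, E+n; non-recursive: x
Introduce E': E -> xE', E' -> /FE' | +nE' | ε


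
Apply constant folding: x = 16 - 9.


16 - 9 = 7 at compile time
Optimized: x = 7


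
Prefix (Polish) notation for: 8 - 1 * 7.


'*' binds tighter: tree is (- 8 (* 1 7))
Prefix: - 8 * 1 7


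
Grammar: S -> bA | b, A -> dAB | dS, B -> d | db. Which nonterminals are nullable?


A nonterminal is nullable iff some alternative derives ε (directly, or every symbol in it is nullable)
Nullable: {}


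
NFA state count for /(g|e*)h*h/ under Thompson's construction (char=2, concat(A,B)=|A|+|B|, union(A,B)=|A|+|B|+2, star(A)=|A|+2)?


Syntax tree has 4 char leaf(s), 1 union(s), 2 star(s)
chars contribute 4×2 = 8; each union adds +2; each star adds +2
Total: 8 + 2 + 4 = 14 states


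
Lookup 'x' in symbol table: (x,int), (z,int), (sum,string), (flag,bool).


Lookup 'x' → type int


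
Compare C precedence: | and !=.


'!=' is equality (level 6); '|' is bitwise OR (level 3)
Higher level binds tighter
'!=' has higher precedence than '|'


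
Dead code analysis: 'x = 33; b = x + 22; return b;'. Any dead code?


x is read by b's definition; b is returned
No dead code


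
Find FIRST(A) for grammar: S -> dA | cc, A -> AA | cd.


Per alternative of A: FIRST(AA) = {c}; FIRST(cd) = {c}
FIRST(A) = {c}


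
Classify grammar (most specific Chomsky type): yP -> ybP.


LHS has context (more than one symbol) and |LHS| ≤ |RHS|
Classification: Type 1 (Context-Sensitive)


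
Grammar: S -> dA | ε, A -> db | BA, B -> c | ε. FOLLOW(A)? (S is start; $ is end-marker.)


$ ∈ FOLLOW(S). For each A -> αBβ: add FIRST(β)\{ε} to FOLLOW(B); if β nullable, add FOLLOW(A).
FOLLOW(A) = {$}


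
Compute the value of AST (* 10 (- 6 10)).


Evaluate inner: (- 6 10) = -4
Evaluate root: (* 10 -4) = -40
Result: -40


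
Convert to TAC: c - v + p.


Break into single-operator statements:
t1 = c - v
t2 = t1 + p


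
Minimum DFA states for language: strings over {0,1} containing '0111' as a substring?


KMP-style automaton: 4 progress states + 1 absorbing accept = 5
Minimal DFA: 5 states


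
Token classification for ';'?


Pattern: delimiter/punctuation
Type: PUNCTUATION


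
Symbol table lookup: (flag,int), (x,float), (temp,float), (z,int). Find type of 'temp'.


Lookup 'temp' → type float


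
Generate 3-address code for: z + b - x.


Break into single-operator statements:
t1 = z + b
t2 = t1 - x


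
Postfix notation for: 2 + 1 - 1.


Left to right (same or higher precedence on left)
Postfix: 2 1 + 1 -


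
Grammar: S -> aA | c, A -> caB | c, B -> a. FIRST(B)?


Per alternative of B: FIRST(a) = {a}
FIRST(B) = {a}


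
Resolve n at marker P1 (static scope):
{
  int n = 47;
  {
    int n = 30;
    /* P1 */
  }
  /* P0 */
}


n declared in the same block as P1
n = 30


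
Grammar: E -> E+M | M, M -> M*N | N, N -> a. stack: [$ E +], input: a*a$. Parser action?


no handle ('E+' is not any RHS); shift 'a'
Action: shift


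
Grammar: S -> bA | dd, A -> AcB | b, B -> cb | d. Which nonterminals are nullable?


A nonterminal is nullable iff some alternative derives ε (directly, or every symbol in it is nullable)
Nullable: {}


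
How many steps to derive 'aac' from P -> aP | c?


Derivation: P => aP => aaP => aac
Steps: 3


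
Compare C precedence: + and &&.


'+' is additive (level 9); '&&' is logical AND (level 2)
Higher level binds tighter
'+' has higher precedence than '&&'


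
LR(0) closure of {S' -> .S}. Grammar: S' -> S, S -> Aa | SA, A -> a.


Start: S' -> .S
For each item with dot before a nonterminal B, add B -> .γ for every B-production
Closure: [S' -> .S, S -> .Aa, S -> .SA, A -> .a]


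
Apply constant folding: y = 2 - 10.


2 - 10 = -8 at compile time
Optimized: y = -8


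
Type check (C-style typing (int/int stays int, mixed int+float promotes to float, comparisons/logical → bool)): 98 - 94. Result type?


Operand types: int - int
Rule: mixed int/float promotes to float; int/int stays int
Result type: int


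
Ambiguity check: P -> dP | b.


right-linear, alternatives start with distinct terminals 'd' vs 'b': unique leftmost derivation
Unambiguous


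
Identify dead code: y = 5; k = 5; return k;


y is assigned but never read
Dead: 'y = 5'


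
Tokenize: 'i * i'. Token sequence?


Scan left to right, longest-match per lexeme
Tokens: ID(i), OP(*), ID(i)


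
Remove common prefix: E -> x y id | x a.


Common prefix: 'x'
Factored: E -> x E', E' -> y id | a


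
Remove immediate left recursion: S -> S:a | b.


Left-recursive alternatives: S:a; non-recursive: b
Introduce S': S -> bS', S' -> :aS' | ε


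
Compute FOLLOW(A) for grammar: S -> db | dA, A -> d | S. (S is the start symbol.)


$ ∈ FOLLOW(S). For each A -> αBβ: add FIRST(β)\{ε} to FOLLOW(B); if β nullable, add FOLLOW(A).
FOLLOW(A) = {$}


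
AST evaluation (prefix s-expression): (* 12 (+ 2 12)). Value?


Evaluate inner: (+ 2 12) = 14
Evaluate root: (* 12 14) = 168
Result: 168


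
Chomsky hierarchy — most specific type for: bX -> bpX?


LHS has context (more than one symbol) and |LHS| ≤ |RHS|
Classification: Type 1 (Context-Sensitive)


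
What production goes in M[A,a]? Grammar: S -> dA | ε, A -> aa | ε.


For [A, a]: 'a' ∈ FIRST(aa)
Entry: A -> aa


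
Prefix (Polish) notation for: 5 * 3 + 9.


left-to-right (same/higher precedence on left): tree is (+ (* 5 3) 9)
Prefix: + * 5 3 9


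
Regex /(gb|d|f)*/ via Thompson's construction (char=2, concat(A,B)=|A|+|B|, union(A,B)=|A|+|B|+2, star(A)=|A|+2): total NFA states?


Syntax tree has 4 char leaf(s), 2 union(s), 1 star(s)
chars contribute 4×2 = 8; each union adds +2; each star adds +2
Total: 8 + 4 + 2 = 14 states


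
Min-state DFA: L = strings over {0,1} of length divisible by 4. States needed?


Track length mod 4: states 0..3, accept at 0
Minimal DFA: 4 states


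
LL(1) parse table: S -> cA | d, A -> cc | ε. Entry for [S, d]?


For [S, d]: 'd' ∈ FIRST(d)
Entry: S -> d


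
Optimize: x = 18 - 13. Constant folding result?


18 - 13 = 5 at compile time
Optimized: x = 5


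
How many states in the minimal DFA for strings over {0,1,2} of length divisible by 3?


Track length mod 3: states 0..2, accept at 0
Minimal DFA: 3 states


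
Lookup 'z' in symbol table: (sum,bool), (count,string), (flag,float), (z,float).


Lookup 'z' → type float


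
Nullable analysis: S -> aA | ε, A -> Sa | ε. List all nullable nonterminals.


A nonterminal is nullable iff some alternative derives ε (directly, or every symbol in it is nullable)
Nullable: {A, S}


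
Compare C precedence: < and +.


'+' is additive (level 9); '<' is relational (level 7)
Higher level binds tighter
'+' has higher precedence than '<'


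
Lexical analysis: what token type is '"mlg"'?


Pattern: double-quoted sequence
Type: STRING_LITERAL


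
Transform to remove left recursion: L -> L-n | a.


Left-recursive alternatives: L-n; non-recursive: a
Introduce L': L -> aL', L' -> -nL' | ε


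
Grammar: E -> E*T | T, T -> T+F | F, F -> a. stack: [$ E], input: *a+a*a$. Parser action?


shift '*' to continue E -> E*T
Action: shift


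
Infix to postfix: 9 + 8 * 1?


* has higher precedence, evaluate 8*1 first
Postfix: 9 8 1 * +


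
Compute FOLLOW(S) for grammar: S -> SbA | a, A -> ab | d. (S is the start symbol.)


$ ∈ FOLLOW(S). For each A -> αBβ: add FIRST(β)\{ε} to FOLLOW(B); if β nullable, add FOLLOW(A).
FOLLOW(S) = {$, b}


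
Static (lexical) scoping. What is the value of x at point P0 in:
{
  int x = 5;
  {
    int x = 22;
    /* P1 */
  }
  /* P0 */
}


x declared in the same block as P0
x = 5


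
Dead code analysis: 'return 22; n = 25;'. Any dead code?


statement follows a return and is unreachable
Dead: 'n = 25'


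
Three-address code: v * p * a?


Break into single-operator statements:
t1 = v * p
t2 = t1 * a


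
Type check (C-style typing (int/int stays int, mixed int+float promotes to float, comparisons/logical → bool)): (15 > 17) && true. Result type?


Operand types: bool && bool
Rule: logical operators take bool operands and yield bool
Result type: bool


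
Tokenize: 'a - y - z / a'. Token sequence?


Scan left to right, longest-match per lexeme
Tokens: ID(a), OP(-), ID(y), OP(-), ID(z), OP(/), ID(a)


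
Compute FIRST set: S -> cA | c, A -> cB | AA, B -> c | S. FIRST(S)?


Per alternative of S: FIRST(cA) = {c}; FIRST(c) = {c}
FIRST(S) = {c}


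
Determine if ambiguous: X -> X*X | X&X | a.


'a*a&a' has two parse trees (no precedence encoded between * and &)
Ambiguous


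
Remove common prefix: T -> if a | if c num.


Common prefix: 'if'
Factored: T -> if T', T' -> a | c num


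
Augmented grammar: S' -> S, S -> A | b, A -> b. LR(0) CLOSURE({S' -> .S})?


Start: S' -> .S
For each item with dot before a nonterminal B, add B -> .γ for every B-production
Closure: [S' -> .S, S -> .A, S -> .b, A -> .b]


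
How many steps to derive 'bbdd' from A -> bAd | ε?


Derivation: A => bAd => bbAdd => bbdd
Steps: 3


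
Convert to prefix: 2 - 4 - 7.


left-to-right (same/higher precedence on left): tree is (- (- 2 4) 7)
Prefix: - - 2 4 7


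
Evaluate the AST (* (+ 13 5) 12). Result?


Evaluate inner: (+ 13 5) = 18
Evaluate root: (* 18 12) = 216
Result: 216


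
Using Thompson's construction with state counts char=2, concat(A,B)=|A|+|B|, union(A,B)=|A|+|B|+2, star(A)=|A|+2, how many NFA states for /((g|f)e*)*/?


Syntax tree has 3 char leaf(s), 1 union(s), 2 star(s)
chars contribute 3×2 = 6; each union adds +2; each star adds +2
Total: 6 + 2 + 4 = 12 states


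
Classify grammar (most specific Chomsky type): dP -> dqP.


LHS has context (more than one symbol) and |LHS| ≤ |RHS|
Classification: Type 1 (Context-Sensitive)


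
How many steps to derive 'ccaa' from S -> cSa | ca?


Derivation: S => cSa => ccaa
Steps: 2


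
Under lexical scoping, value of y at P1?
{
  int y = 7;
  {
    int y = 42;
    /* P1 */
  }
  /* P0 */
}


y declared in the same block as P1
y = 42


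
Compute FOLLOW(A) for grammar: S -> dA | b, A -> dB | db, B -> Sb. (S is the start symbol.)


$ ∈ FOLLOW(S). For each A -> αBβ: add FIRST(β)\{ε} to FOLLOW(B); if β nullable, add FOLLOW(A).
FOLLOW(A) = {$, b}


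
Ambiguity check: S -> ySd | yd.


balanced y^n…d^n: each string has a unique parse
Unambiguous


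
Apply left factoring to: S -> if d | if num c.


Common prefix: 'if'
Factored: S -> if S', S' -> d | num c


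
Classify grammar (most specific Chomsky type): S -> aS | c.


Right-linear: every RHS is a terminal or a terminal followed by one nonterminal
Classification: Type 3 (Regular)


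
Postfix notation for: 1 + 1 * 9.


* has higher precedence, evaluate 1*9 first
Postfix: 1 1 9 * +


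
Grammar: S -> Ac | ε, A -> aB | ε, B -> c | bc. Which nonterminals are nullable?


A nonterminal is nullable iff some alternative derives ε (directly, or every symbol in it is nullable)
Nullable: {A, S}


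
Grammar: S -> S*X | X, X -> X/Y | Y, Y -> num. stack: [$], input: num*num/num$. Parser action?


no handle on stack; shift 'num'
Action: shift


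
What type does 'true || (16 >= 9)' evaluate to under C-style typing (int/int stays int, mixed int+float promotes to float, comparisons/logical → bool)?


Operand types: bool || bool
Rule: logical operators take bool operands and yield bool
Result type: bool


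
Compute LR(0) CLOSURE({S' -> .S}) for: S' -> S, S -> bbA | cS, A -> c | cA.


Start: S' -> .S
For each item with dot before a nonterminal B, add B -> .γ for every B-production
Closure: [S' -> .S, S -> .bbA, S -> .cS]


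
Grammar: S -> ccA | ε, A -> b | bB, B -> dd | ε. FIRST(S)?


Per alternative of S: FIRST(ccA) = {c}; FIRST(ε) = {ε}
FIRST(S) = {c, ε}


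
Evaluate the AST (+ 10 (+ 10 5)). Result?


Evaluate inner: (+ 10 5) = 15
Evaluate root: (+ 10 15) = 25
Result: 25


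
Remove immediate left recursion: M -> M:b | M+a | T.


Left-recursive alternatives: M:b, M+a; non-recursive: T
Introduce M': M -> TM', M' -> :bM' | +aM' | ε


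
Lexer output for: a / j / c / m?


Scan left to right, longest-match per lexeme
Tokens: ID(a), OP(/), ID(j), OP(/), ID(c), OP(/), ID(m)


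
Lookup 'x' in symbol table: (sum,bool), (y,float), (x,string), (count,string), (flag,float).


Lookup 'x' → type string


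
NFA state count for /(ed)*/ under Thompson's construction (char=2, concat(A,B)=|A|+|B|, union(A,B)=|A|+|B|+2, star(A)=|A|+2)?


Syntax tree has 2 char leaf(s), 0 union(s), 1 star(s)
chars contribute 2×2 = 4; each union adds +2; each star adds +2
Total: 4 + 0 + 2 = 6 states


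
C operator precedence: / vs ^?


'/' is multiplicative (level 10); '^' is bitwise XOR (level 4)
Higher level binds tighter
'/' has higher precedence than '^'


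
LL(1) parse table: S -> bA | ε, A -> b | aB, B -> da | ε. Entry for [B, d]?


For [B, d]: 'd' ∈ FIRST(da)
Entry: B -> da


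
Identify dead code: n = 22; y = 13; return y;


n is assigned but never read
Dead: 'n = 22'


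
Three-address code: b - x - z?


Break into single-operator statements:
t1 = b - x
t2 = t1 - z


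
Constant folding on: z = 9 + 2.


9 + 2 = 11 at compile time
Optimized: z = 11


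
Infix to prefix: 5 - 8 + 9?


left-to-right (same/higher precedence on left): tree is (+ (- 5 8) 9)
Prefix: + - 5 8 9


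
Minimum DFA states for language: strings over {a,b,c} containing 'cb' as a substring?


KMP-style automaton: 2 progress states + 1 absorbing accept = 3
Minimal DFA: 3 states


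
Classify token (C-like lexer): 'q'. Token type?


Pattern: letter/underscore followed by alphanumerics, not a keyword
Type: IDENTIFIER


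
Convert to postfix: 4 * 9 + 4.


Left to right (same or higher precedence on left)
Postfix: 4 9 * 4 +


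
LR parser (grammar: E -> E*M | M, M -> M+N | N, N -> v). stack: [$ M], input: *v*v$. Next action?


lookahead ∉ {+} so M won't extend; reduce E -> M
Action: reduce (E -> M)


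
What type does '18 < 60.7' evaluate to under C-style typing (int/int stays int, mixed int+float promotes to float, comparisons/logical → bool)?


Operand types: int < float
Rule: comparison yields bool
Result type: bool


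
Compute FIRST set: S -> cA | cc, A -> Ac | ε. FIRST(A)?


Per alternative of A: FIRST(Ac) = {c}; FIRST(ε) = {ε}
FIRST(A) = {c, ε}


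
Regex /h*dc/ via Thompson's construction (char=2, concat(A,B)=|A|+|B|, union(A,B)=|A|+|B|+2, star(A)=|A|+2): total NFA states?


Syntax tree has 3 char leaf(s), 0 union(s), 1 star(s)
chars contribute 3×2 = 6; each union adds +2; each star adds +2
Total: 6 + 0 + 2 = 8 states


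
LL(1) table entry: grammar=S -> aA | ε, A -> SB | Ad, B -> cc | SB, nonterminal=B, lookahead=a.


For [B, a]: 'a' ∈ FIRST(SB)
Entry: B -> SB


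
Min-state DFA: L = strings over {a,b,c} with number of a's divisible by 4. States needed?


Track (count of a) mod 4: states 0..3, accept at 0
Minimal DFA: 4 states


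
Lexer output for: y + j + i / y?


Scan left to right, longest-match per lexeme
Tokens: ID(y), OP(+), ID(j), OP(+), ID(i), OP(/), ID(y)


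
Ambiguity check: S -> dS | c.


right-linear, alternatives start with distinct terminals 'd' vs 'c': unique leftmost derivation
Unambiguous


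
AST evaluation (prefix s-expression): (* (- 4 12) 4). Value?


Evaluate inner: (- 4 12) = -8
Evaluate root: (* -8 4) = -32
Result: -32


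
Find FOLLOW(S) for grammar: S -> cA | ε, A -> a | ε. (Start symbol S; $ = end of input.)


$ ∈ FOLLOW(S). For each A -> αBβ: add FIRST(β)\{ε} to FOLLOW(B); if β nullable, add FOLLOW(A).
FOLLOW(S) = {$}


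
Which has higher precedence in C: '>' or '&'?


'>' is relational (level 7); '&' is bitwise AND (level 5)
Higher level binds tighter
'>' has higher precedence than '&'


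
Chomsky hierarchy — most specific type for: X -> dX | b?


Right-linear: every RHS is a terminal or a terminal followed by one nonterminal
Classification: Type 3 (Regular)


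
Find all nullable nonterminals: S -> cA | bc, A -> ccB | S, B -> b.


A nonterminal is nullable iff some alternative derives ε (directly, or every symbol in it is nullable)
Nullable: {}


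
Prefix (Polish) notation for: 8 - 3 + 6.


left-to-right (same/higher precedence on left): tree is (+ (- 8 3) 6)
Prefix: + - 8 3 6


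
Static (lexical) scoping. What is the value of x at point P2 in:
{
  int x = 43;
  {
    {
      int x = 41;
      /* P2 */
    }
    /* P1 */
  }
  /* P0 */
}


x declared in the same block as P2
x = 41


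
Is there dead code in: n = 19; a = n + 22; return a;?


n is read by a's definition; a is returned
No dead code


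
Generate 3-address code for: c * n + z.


Break into single-operator statements:
t1 = c * n
t2 = t1 + z


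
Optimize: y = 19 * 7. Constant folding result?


19 * 7 = 133 at compile time
Optimized: y = 133


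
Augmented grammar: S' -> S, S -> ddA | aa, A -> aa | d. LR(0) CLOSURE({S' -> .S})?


Start: S' -> .S
For each item with dot before a nonterminal B, add B -> .γ for every B-production
Closure: [S' -> .S, S -> .ddA, S -> .aa]


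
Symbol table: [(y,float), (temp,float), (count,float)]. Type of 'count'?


Lookup 'count' → type float


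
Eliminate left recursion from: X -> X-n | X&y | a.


Left-recursive alternatives: X-n, X&y; non-recursive: a
Introduce X': X -> aX', X' -> -nX' | &yX' | ε


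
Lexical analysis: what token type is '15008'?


Pattern: digits only
Type: INTEGER_LITERAL


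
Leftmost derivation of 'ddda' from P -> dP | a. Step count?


Derivation: P => dP => ddP => dddP => ddda
Steps: 4


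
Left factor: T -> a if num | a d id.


Common prefix: 'a'
Factored: T -> a T', T' -> if num | d id


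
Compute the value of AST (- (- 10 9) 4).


Evaluate inner: (- 10 9) = 1
Evaluate root: (- 1 4) = -3
Result: -3


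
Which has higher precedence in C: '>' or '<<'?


'<<' is shift (level 8); '>' is relational (level 7)
Higher level binds tighter
'<<' has higher precedence than '>'


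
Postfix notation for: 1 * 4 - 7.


Left to right (same or higher precedence on left)
Postfix: 1 4 * 7 -


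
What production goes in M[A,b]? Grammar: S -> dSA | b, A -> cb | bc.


For [A, b]: 'b' ∈ FIRST(bc)
Entry: A -> bc


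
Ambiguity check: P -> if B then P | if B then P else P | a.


dangling else: 'if B then if B then a else a' parses two ways
Ambiguous


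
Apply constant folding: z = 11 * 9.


11 * 9 = 99 at compile time
Optimized: z = 99


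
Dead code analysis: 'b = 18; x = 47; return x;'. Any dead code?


b is assigned but never read
Dead: 'b = 18'


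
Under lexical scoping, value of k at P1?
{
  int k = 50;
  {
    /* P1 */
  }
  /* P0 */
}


P1's block does not declare k; resolves to the enclosing declaration at depth 0
k = 50


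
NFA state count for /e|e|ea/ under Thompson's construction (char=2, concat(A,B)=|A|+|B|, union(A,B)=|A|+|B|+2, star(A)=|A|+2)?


Syntax tree has 4 char leaf(s), 2 union(s), 0 star(s)
chars contribute 4×2 = 8; each union adds +2; each star adds +2
Total: 8 + 4 + 0 = 12 states


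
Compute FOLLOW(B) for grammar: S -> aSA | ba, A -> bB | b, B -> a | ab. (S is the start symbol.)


$ ∈ FOLLOW(S). For each A -> αBβ: add FIRST(β)\{ε} to FOLLOW(B); if β nullable, add FOLLOW(A).
FOLLOW(B) = {$, b}


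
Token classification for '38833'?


Pattern: digits only
Type: INTEGER_LITERAL


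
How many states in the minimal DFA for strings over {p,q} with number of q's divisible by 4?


Track (count of q) mod 4: states 0..3, accept at 0
Minimal DFA: 4 states


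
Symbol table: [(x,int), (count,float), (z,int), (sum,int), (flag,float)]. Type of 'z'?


Lookup 'z' → type int


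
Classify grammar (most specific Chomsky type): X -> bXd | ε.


Single nonterminal LHS, but b^n d^n is not regular
Classification: Type 2 (Context-Free)


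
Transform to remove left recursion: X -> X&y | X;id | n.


Left-recursive alternatives: X&y, X;id; non-recursive: n
Introduce X': X -> nX', X' -> &yX' | ;idX' | ε


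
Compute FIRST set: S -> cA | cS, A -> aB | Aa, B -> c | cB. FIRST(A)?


Per alternative of A: FIRST(aB) = {a}; FIRST(Aa) = {a}
FIRST(A) = {a}


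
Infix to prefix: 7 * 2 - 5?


left-to-right (same/higher precedence on left): tree is (- (* 7 2) 5)
Prefix: - * 7 2 5


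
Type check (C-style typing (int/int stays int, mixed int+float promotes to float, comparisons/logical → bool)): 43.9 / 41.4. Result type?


Operand types: float / float
Rule: mixed int/float promotes to float; int/int stays int
Result type: float


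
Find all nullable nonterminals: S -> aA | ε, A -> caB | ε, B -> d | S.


A nonterminal is nullable iff some alternative derives ε (directly, or every symbol in it is nullable)
Nullable: {A, B, S}


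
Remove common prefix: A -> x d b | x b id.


Common prefix: 'x'
Factored: A -> x A', A' -> d b | b id


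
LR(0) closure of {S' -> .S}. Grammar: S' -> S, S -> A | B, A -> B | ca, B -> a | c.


Start: S' -> .S
For each item with dot before a nonterminal B, add B -> .γ for every B-production
Closure: [S' -> .S, S -> .A, S -> .B, A -> .B, A -> .ca, B -> .a, B -> .c]


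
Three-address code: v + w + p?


Break into single-operator statements:
t1 = v + w
t2 = t1 + p


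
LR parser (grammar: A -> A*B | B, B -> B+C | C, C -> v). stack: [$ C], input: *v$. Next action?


'C' (not preceded by B+) is the handle for B -> C
Action: reduce (B -> C)


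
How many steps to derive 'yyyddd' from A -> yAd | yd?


Derivation: A => yAd => yyAdd => yyyddd
Steps: 3


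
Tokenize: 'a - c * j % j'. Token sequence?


Scan left to right, longest-match per lexeme
Tokens: ID(a), OP(-), ID(c), OP(*), ID(j), OP(%), ID(j)


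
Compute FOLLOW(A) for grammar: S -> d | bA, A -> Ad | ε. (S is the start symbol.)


$ ∈ FOLLOW(S). For each A -> αBβ: add FIRST(β)\{ε} to FOLLOW(B); if β nullable, add FOLLOW(A).
FOLLOW(A) = {$, d}


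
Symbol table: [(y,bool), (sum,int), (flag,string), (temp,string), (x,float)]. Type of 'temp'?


Lookup 'temp' → type string


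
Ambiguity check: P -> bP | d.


right-linear, alternatives start with distinct terminals 'b' vs 'd': unique leftmost derivation
Unambiguous


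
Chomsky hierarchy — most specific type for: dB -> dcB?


LHS has context (more than one symbol) and |LHS| ≤ |RHS|
Classification: Type 1 (Context-Sensitive)


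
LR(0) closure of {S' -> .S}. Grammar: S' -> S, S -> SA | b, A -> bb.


Start: S' -> .S
For each item with dot before a nonterminal B, add B -> .γ for every B-production
Closure: [S' -> .S, S -> .SA, S -> .b]


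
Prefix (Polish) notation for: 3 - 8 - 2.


left-to-right (same/higher precedence on left): tree is (- (- 3 8) 2)
Prefix: - - 3 8 2


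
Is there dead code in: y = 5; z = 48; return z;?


y is assigned but never read
Dead: 'y = 5'


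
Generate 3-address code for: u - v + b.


Break into single-operator statements:
t1 = u - v
t2 = t1 + b


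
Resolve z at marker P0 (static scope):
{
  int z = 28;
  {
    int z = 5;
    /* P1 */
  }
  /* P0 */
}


z declared in the same block as P0
z = 28


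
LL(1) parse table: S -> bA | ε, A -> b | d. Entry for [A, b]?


For [A, b]: 'b' ∈ FIRST(b)
Entry: A -> b


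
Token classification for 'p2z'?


Pattern: letter/underscore followed by alphanumerics, not a keyword
Type: IDENTIFIER


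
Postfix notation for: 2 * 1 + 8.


Left to right (same or higher precedence on left)
Postfix: 2 1 * 8 +
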